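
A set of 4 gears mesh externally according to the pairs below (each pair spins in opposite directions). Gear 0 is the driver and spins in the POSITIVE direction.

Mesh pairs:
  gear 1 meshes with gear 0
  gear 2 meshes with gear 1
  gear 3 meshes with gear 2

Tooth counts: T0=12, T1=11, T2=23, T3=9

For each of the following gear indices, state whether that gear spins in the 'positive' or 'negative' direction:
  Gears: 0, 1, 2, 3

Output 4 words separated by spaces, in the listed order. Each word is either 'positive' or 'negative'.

Gear 0 (driver): positive (depth 0)
  gear 1: meshes with gear 0 -> depth 1 -> negative (opposite of gear 0)
  gear 2: meshes with gear 1 -> depth 2 -> positive (opposite of gear 1)
  gear 3: meshes with gear 2 -> depth 3 -> negative (opposite of gear 2)
Queried indices 0, 1, 2, 3 -> positive, negative, positive, negative

Answer: positive negative positive negative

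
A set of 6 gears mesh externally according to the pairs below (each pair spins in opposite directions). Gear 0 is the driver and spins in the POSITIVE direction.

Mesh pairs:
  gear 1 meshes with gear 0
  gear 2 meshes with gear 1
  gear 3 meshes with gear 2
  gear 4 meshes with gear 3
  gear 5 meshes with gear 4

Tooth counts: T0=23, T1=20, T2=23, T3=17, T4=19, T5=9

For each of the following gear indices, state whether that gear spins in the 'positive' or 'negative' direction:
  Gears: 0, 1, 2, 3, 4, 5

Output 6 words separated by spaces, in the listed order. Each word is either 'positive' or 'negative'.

Gear 0 (driver): positive (depth 0)
  gear 1: meshes with gear 0 -> depth 1 -> negative (opposite of gear 0)
  gear 2: meshes with gear 1 -> depth 2 -> positive (opposite of gear 1)
  gear 3: meshes with gear 2 -> depth 3 -> negative (opposite of gear 2)
  gear 4: meshes with gear 3 -> depth 4 -> positive (opposite of gear 3)
  gear 5: meshes with gear 4 -> depth 5 -> negative (opposite of gear 4)
Queried indices 0, 1, 2, 3, 4, 5 -> positive, negative, positive, negative, positive, negative

Answer: positive negative positive negative positive negative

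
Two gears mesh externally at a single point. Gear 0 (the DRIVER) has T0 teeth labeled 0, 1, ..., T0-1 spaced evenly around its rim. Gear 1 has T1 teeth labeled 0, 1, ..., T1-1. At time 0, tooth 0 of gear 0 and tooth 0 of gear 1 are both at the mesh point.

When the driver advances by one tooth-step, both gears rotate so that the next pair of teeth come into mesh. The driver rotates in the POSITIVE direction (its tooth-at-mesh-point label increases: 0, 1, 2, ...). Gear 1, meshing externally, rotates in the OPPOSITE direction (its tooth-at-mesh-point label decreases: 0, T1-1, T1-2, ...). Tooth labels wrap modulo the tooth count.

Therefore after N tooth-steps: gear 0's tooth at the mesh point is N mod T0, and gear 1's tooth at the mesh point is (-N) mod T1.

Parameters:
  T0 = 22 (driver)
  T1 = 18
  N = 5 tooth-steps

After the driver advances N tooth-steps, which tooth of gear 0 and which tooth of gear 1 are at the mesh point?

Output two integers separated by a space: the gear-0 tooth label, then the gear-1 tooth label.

Answer: 5 13

Derivation:
Gear 0 (driver, T0=22): tooth at mesh = N mod T0
  5 = 0 * 22 + 5, so 5 mod 22 = 5
  gear 0 tooth = 5
Gear 1 (driven, T1=18): tooth at mesh = (-N) mod T1
  5 = 0 * 18 + 5, so 5 mod 18 = 5
  (-5) mod 18 = (-5) mod 18 = 18 - 5 = 13
Mesh after 5 steps: gear-0 tooth 5 meets gear-1 tooth 13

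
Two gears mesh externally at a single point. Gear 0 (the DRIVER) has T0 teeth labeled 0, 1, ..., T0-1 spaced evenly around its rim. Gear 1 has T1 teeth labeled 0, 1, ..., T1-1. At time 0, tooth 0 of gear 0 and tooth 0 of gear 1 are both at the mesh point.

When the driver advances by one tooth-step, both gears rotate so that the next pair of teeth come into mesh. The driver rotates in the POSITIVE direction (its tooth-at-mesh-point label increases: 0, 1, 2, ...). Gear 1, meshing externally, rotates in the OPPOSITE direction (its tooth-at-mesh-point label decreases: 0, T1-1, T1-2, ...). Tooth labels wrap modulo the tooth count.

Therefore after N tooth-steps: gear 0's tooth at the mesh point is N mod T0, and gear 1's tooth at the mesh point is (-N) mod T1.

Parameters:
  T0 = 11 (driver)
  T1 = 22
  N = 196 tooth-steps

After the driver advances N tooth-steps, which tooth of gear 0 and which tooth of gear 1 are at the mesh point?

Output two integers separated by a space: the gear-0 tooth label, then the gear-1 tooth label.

Gear 0 (driver, T0=11): tooth at mesh = N mod T0
  196 = 17 * 11 + 9, so 196 mod 11 = 9
  gear 0 tooth = 9
Gear 1 (driven, T1=22): tooth at mesh = (-N) mod T1
  196 = 8 * 22 + 20, so 196 mod 22 = 20
  (-196) mod 22 = (-20) mod 22 = 22 - 20 = 2
Mesh after 196 steps: gear-0 tooth 9 meets gear-1 tooth 2

Answer: 9 2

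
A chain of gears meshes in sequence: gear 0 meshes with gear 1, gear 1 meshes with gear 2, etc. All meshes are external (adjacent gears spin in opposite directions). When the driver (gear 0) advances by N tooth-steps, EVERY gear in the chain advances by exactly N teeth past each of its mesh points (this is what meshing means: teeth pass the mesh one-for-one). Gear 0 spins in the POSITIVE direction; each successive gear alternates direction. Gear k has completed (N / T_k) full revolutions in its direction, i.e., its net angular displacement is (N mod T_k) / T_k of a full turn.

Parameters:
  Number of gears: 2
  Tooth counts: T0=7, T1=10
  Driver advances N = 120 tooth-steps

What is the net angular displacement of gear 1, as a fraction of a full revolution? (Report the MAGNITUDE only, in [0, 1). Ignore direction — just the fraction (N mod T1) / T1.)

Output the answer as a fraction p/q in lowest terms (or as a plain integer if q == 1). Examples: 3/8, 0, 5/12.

Answer: 0

Derivation:
Chain of 2 gears, tooth counts: [7, 10]
  gear 0: T0=7, direction=positive, advance = 120 mod 7 = 1 teeth = 1/7 turn
  gear 1: T1=10, direction=negative, advance = 120 mod 10 = 0 teeth = 0/10 turn
Gear 1: 120 mod 10 = 0
Fraction = 0 / 10 = 0/1 (gcd(0,10)=10) = 0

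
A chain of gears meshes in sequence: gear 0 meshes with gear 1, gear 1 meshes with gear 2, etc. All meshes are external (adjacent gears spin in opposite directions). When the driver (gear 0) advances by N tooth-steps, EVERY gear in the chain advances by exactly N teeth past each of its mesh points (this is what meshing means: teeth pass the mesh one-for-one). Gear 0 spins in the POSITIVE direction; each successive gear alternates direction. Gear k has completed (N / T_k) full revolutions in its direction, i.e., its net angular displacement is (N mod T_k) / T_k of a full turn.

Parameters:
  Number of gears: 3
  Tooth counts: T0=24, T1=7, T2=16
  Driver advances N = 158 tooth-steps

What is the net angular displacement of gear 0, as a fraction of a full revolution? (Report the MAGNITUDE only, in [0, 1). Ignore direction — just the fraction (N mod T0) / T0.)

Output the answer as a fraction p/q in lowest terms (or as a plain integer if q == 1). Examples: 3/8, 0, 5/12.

Chain of 3 gears, tooth counts: [24, 7, 16]
  gear 0: T0=24, direction=positive, advance = 158 mod 24 = 14 teeth = 14/24 turn
  gear 1: T1=7, direction=negative, advance = 158 mod 7 = 4 teeth = 4/7 turn
  gear 2: T2=16, direction=positive, advance = 158 mod 16 = 14 teeth = 14/16 turn
Gear 0: 158 mod 24 = 14
Fraction = 14 / 24 = 7/12 (gcd(14,24)=2) = 7/12

Answer: 7/12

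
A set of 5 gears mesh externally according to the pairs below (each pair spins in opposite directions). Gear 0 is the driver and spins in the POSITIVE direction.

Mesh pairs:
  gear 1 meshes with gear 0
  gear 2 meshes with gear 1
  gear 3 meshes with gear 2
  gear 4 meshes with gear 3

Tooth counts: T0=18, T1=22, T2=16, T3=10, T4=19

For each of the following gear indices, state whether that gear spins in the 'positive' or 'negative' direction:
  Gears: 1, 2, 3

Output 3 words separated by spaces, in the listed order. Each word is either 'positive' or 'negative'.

Answer: negative positive negative

Derivation:
Gear 0 (driver): positive (depth 0)
  gear 1: meshes with gear 0 -> depth 1 -> negative (opposite of gear 0)
  gear 2: meshes with gear 1 -> depth 2 -> positive (opposite of gear 1)
  gear 3: meshes with gear 2 -> depth 3 -> negative (opposite of gear 2)
  gear 4: meshes with gear 3 -> depth 4 -> positive (opposite of gear 3)
Queried indices 1, 2, 3 -> negative, positive, negative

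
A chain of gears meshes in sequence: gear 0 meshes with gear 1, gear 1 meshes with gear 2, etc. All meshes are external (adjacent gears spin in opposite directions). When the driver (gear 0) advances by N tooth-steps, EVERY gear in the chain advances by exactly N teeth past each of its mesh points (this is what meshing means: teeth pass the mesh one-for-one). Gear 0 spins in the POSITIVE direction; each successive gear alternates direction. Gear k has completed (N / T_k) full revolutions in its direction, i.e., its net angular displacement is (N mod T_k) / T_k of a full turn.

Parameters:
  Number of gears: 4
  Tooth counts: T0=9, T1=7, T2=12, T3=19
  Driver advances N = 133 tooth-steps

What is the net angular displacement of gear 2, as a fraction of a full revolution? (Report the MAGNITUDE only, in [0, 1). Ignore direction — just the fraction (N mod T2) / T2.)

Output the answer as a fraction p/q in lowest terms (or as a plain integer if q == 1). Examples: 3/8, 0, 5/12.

Chain of 4 gears, tooth counts: [9, 7, 12, 19]
  gear 0: T0=9, direction=positive, advance = 133 mod 9 = 7 teeth = 7/9 turn
  gear 1: T1=7, direction=negative, advance = 133 mod 7 = 0 teeth = 0/7 turn
  gear 2: T2=12, direction=positive, advance = 133 mod 12 = 1 teeth = 1/12 turn
  gear 3: T3=19, direction=negative, advance = 133 mod 19 = 0 teeth = 0/19 turn
Gear 2: 133 mod 12 = 1
Fraction = 1 / 12 = 1/12 (gcd(1,12)=1) = 1/12

Answer: 1/12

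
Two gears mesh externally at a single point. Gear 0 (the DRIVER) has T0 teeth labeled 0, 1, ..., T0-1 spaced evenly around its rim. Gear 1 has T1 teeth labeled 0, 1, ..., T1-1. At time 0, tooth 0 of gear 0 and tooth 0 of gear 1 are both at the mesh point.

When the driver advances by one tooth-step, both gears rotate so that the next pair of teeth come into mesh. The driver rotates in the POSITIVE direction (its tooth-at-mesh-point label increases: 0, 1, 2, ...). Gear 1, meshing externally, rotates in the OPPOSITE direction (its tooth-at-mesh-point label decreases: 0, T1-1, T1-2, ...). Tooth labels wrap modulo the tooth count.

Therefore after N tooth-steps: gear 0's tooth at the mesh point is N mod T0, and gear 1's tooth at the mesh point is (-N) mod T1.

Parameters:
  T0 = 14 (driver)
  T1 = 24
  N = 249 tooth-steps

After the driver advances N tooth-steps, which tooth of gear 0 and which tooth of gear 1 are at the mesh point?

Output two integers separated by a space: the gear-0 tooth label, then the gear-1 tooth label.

Gear 0 (driver, T0=14): tooth at mesh = N mod T0
  249 = 17 * 14 + 11, so 249 mod 14 = 11
  gear 0 tooth = 11
Gear 1 (driven, T1=24): tooth at mesh = (-N) mod T1
  249 = 10 * 24 + 9, so 249 mod 24 = 9
  (-249) mod 24 = (-9) mod 24 = 24 - 9 = 15
Mesh after 249 steps: gear-0 tooth 11 meets gear-1 tooth 15

Answer: 11 15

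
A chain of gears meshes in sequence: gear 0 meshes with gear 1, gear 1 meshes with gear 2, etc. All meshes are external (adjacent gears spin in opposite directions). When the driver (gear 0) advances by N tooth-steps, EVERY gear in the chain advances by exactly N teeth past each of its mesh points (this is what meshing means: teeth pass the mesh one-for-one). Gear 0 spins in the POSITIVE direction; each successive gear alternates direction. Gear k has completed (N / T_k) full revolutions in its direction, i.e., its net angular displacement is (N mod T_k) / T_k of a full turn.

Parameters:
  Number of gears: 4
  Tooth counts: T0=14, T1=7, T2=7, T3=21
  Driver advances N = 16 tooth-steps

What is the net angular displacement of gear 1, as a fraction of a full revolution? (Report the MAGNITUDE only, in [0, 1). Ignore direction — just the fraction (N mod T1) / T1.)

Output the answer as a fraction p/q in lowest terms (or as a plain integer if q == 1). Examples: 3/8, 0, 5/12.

Chain of 4 gears, tooth counts: [14, 7, 7, 21]
  gear 0: T0=14, direction=positive, advance = 16 mod 14 = 2 teeth = 2/14 turn
  gear 1: T1=7, direction=negative, advance = 16 mod 7 = 2 teeth = 2/7 turn
  gear 2: T2=7, direction=positive, advance = 16 mod 7 = 2 teeth = 2/7 turn
  gear 3: T3=21, direction=negative, advance = 16 mod 21 = 16 teeth = 16/21 turn
Gear 1: 16 mod 7 = 2
Fraction = 2 / 7 = 2/7 (gcd(2,7)=1) = 2/7

Answer: 2/7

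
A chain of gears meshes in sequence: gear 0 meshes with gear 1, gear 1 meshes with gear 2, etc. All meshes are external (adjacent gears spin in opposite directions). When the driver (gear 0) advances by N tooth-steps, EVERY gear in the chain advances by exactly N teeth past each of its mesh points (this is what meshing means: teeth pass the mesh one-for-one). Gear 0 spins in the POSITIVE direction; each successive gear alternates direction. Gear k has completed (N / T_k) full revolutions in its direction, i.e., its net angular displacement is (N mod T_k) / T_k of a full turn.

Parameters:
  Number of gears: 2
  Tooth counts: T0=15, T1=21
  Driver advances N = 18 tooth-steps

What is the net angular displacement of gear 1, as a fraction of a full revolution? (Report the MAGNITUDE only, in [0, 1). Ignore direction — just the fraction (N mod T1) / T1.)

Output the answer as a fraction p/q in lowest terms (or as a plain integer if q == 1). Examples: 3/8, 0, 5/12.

Chain of 2 gears, tooth counts: [15, 21]
  gear 0: T0=15, direction=positive, advance = 18 mod 15 = 3 teeth = 3/15 turn
  gear 1: T1=21, direction=negative, advance = 18 mod 21 = 18 teeth = 18/21 turn
Gear 1: 18 mod 21 = 18
Fraction = 18 / 21 = 6/7 (gcd(18,21)=3) = 6/7

Answer: 6/7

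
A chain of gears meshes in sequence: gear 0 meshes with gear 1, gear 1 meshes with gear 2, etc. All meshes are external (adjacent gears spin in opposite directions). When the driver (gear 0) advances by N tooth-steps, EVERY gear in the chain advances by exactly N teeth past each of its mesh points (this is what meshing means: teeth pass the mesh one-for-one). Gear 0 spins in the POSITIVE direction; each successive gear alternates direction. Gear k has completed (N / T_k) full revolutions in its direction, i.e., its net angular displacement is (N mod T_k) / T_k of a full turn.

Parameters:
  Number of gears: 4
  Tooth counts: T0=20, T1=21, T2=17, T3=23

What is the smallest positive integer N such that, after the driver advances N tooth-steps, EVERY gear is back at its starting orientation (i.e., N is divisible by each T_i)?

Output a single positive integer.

Gear k returns to start when N is a multiple of T_k.
All gears at start simultaneously when N is a common multiple of [20, 21, 17, 23]; the smallest such N is lcm(20, 21, 17, 23).
Start: lcm = T0 = 20
Fold in T1=21: gcd(20, 21) = 1; lcm(20, 21) = 20 * 21 / 1 = 420 / 1 = 420
Fold in T2=17: gcd(420, 17) = 1; lcm(420, 17) = 420 * 17 / 1 = 7140 / 1 = 7140
Fold in T3=23: gcd(7140, 23) = 1; lcm(7140, 23) = 7140 * 23 / 1 = 164220 / 1 = 164220
Full cycle length = 164220

Answer: 164220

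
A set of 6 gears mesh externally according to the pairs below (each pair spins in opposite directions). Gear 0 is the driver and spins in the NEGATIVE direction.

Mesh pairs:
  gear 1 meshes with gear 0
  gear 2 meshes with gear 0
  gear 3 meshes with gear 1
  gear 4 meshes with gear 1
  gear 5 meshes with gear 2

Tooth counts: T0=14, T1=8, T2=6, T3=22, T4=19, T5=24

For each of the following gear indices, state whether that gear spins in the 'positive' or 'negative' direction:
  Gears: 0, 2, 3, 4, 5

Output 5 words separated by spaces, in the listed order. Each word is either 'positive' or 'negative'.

Gear 0 (driver): negative (depth 0)
  gear 1: meshes with gear 0 -> depth 1 -> positive (opposite of gear 0)
  gear 2: meshes with gear 0 -> depth 1 -> positive (opposite of gear 0)
  gear 3: meshes with gear 1 -> depth 2 -> negative (opposite of gear 1)
  gear 4: meshes with gear 1 -> depth 2 -> negative (opposite of gear 1)
  gear 5: meshes with gear 2 -> depth 2 -> negative (opposite of gear 2)
Queried indices 0, 2, 3, 4, 5 -> negative, positive, negative, negative, negative

Answer: negative positive negative negative negative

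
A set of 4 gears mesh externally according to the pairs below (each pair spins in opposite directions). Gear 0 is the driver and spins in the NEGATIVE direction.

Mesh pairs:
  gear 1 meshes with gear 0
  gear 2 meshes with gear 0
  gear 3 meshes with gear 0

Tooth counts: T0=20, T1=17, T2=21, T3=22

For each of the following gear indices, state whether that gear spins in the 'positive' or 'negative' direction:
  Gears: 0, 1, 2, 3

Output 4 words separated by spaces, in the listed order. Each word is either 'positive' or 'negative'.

Gear 0 (driver): negative (depth 0)
  gear 1: meshes with gear 0 -> depth 1 -> positive (opposite of gear 0)
  gear 2: meshes with gear 0 -> depth 1 -> positive (opposite of gear 0)
  gear 3: meshes with gear 0 -> depth 1 -> positive (opposite of gear 0)
Queried indices 0, 1, 2, 3 -> negative, positive, positive, positive

Answer: negative positive positive positive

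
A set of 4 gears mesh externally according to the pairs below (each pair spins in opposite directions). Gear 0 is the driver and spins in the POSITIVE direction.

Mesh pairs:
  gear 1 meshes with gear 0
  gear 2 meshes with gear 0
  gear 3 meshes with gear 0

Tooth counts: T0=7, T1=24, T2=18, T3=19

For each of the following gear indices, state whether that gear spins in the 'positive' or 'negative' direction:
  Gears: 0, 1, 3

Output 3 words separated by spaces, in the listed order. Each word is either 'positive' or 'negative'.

Answer: positive negative negative

Derivation:
Gear 0 (driver): positive (depth 0)
  gear 1: meshes with gear 0 -> depth 1 -> negative (opposite of gear 0)
  gear 2: meshes with gear 0 -> depth 1 -> negative (opposite of gear 0)
  gear 3: meshes with gear 0 -> depth 1 -> negative (opposite of gear 0)
Queried indices 0, 1, 3 -> positive, negative, negative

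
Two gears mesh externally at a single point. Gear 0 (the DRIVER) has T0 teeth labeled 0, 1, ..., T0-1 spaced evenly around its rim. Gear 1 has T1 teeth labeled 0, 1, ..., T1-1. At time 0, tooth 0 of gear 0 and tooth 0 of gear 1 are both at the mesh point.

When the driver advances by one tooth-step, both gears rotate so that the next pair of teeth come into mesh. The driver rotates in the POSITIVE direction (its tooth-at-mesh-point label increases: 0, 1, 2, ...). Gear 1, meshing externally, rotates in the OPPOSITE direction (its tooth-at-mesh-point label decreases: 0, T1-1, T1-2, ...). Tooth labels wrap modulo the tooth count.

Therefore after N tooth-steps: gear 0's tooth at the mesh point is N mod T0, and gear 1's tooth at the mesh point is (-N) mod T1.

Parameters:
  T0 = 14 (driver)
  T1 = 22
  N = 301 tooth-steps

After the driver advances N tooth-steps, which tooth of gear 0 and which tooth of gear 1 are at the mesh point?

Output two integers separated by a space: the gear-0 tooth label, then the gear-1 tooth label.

Gear 0 (driver, T0=14): tooth at mesh = N mod T0
  301 = 21 * 14 + 7, so 301 mod 14 = 7
  gear 0 tooth = 7
Gear 1 (driven, T1=22): tooth at mesh = (-N) mod T1
  301 = 13 * 22 + 15, so 301 mod 22 = 15
  (-301) mod 22 = (-15) mod 22 = 22 - 15 = 7
Mesh after 301 steps: gear-0 tooth 7 meets gear-1 tooth 7

Answer: 7 7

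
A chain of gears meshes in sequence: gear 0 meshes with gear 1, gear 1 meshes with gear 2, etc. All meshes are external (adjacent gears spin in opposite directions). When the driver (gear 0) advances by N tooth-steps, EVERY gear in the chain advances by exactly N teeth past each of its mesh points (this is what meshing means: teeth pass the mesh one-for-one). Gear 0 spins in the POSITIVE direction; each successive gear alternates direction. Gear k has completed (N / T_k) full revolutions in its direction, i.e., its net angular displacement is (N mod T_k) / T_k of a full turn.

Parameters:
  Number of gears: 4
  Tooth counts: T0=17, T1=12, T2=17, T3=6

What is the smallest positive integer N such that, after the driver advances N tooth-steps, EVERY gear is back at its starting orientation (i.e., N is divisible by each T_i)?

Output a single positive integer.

Answer: 204

Derivation:
Gear k returns to start when N is a multiple of T_k.
All gears at start simultaneously when N is a common multiple of [17, 12, 17, 6]; the smallest such N is lcm(17, 12, 17, 6).
Start: lcm = T0 = 17
Fold in T1=12: gcd(17, 12) = 1; lcm(17, 12) = 17 * 12 / 1 = 204 / 1 = 204
Fold in T2=17: gcd(204, 17) = 17; lcm(204, 17) = 204 * 17 / 17 = 3468 / 17 = 204
Fold in T3=6: gcd(204, 6) = 6; lcm(204, 6) = 204 * 6 / 6 = 1224 / 6 = 204
Full cycle length = 204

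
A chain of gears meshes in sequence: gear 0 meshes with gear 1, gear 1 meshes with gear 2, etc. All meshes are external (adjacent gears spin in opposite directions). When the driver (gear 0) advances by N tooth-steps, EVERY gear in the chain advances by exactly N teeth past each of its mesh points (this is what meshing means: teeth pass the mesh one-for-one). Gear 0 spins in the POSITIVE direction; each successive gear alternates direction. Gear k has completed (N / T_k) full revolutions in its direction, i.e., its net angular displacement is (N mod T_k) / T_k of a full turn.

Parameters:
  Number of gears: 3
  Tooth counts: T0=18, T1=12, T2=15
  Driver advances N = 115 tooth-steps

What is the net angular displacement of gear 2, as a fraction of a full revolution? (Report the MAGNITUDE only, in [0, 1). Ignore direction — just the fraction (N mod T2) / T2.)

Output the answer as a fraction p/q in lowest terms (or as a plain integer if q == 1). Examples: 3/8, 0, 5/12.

Answer: 2/3

Derivation:
Chain of 3 gears, tooth counts: [18, 12, 15]
  gear 0: T0=18, direction=positive, advance = 115 mod 18 = 7 teeth = 7/18 turn
  gear 1: T1=12, direction=negative, advance = 115 mod 12 = 7 teeth = 7/12 turn
  gear 2: T2=15, direction=positive, advance = 115 mod 15 = 10 teeth = 10/15 turn
Gear 2: 115 mod 15 = 10
Fraction = 10 / 15 = 2/3 (gcd(10,15)=5) = 2/3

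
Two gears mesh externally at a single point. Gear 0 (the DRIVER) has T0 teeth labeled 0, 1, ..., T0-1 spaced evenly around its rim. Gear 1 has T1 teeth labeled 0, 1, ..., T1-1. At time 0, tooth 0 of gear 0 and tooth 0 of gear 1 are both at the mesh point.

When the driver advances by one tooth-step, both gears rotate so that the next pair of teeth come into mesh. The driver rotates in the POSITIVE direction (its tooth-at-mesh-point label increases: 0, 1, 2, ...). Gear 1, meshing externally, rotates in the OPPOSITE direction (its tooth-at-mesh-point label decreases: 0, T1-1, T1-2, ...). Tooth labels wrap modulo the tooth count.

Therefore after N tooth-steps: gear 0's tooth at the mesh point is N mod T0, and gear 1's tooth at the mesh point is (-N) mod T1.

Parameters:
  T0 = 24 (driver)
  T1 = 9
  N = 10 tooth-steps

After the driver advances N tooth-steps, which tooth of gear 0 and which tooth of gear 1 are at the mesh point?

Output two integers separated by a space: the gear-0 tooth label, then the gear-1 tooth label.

Answer: 10 8

Derivation:
Gear 0 (driver, T0=24): tooth at mesh = N mod T0
  10 = 0 * 24 + 10, so 10 mod 24 = 10
  gear 0 tooth = 10
Gear 1 (driven, T1=9): tooth at mesh = (-N) mod T1
  10 = 1 * 9 + 1, so 10 mod 9 = 1
  (-10) mod 9 = (-1) mod 9 = 9 - 1 = 8
Mesh after 10 steps: gear-0 tooth 10 meets gear-1 tooth 8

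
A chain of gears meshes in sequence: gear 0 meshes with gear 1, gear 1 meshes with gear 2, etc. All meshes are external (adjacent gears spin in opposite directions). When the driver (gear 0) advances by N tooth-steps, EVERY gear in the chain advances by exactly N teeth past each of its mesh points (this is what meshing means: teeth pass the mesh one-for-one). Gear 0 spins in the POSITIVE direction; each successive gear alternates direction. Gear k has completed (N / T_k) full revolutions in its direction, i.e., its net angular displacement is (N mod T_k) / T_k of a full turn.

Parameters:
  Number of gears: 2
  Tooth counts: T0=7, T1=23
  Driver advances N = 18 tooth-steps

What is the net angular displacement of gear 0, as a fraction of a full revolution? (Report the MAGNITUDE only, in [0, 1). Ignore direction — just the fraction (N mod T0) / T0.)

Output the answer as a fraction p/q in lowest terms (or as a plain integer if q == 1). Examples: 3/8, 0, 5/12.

Chain of 2 gears, tooth counts: [7, 23]
  gear 0: T0=7, direction=positive, advance = 18 mod 7 = 4 teeth = 4/7 turn
  gear 1: T1=23, direction=negative, advance = 18 mod 23 = 18 teeth = 18/23 turn
Gear 0: 18 mod 7 = 4
Fraction = 4 / 7 = 4/7 (gcd(4,7)=1) = 4/7

Answer: 4/7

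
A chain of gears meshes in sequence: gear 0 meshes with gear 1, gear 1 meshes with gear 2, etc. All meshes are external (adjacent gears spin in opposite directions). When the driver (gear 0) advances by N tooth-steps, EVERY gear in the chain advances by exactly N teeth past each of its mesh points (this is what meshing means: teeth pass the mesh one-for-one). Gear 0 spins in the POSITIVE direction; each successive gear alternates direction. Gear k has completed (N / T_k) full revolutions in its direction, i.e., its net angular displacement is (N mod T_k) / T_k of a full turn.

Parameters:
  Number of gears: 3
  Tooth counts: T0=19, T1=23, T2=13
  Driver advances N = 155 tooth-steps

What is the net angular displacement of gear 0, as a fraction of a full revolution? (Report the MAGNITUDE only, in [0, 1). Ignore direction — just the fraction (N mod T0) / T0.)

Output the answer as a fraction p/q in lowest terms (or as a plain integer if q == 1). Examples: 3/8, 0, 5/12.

Answer: 3/19

Derivation:
Chain of 3 gears, tooth counts: [19, 23, 13]
  gear 0: T0=19, direction=positive, advance = 155 mod 19 = 3 teeth = 3/19 turn
  gear 1: T1=23, direction=negative, advance = 155 mod 23 = 17 teeth = 17/23 turn
  gear 2: T2=13, direction=positive, advance = 155 mod 13 = 12 teeth = 12/13 turn
Gear 0: 155 mod 19 = 3
Fraction = 3 / 19 = 3/19 (gcd(3,19)=1) = 3/19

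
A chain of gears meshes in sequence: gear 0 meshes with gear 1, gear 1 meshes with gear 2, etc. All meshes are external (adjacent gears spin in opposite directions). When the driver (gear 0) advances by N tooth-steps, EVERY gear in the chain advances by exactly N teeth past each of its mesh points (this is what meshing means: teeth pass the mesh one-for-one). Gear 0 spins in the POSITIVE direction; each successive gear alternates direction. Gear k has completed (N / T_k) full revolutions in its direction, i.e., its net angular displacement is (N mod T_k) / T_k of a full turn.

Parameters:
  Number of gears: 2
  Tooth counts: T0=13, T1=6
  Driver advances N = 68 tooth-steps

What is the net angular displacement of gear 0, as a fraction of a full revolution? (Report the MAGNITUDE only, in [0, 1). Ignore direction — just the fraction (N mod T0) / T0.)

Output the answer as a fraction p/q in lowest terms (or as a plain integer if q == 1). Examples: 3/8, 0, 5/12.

Answer: 3/13

Derivation:
Chain of 2 gears, tooth counts: [13, 6]
  gear 0: T0=13, direction=positive, advance = 68 mod 13 = 3 teeth = 3/13 turn
  gear 1: T1=6, direction=negative, advance = 68 mod 6 = 2 teeth = 2/6 turn
Gear 0: 68 mod 13 = 3
Fraction = 3 / 13 = 3/13 (gcd(3,13)=1) = 3/13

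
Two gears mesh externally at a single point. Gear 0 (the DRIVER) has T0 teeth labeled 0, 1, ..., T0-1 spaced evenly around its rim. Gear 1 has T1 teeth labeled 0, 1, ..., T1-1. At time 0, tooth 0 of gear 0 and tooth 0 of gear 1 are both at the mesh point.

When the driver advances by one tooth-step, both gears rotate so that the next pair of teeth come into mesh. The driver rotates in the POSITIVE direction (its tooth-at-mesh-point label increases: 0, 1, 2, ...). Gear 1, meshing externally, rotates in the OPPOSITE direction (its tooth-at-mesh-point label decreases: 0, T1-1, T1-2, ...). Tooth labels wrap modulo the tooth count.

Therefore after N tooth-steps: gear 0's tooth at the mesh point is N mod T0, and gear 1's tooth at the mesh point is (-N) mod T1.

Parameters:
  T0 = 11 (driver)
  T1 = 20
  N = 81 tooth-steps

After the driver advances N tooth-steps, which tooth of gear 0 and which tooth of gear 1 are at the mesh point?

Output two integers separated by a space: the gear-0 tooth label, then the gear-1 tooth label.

Answer: 4 19

Derivation:
Gear 0 (driver, T0=11): tooth at mesh = N mod T0
  81 = 7 * 11 + 4, so 81 mod 11 = 4
  gear 0 tooth = 4
Gear 1 (driven, T1=20): tooth at mesh = (-N) mod T1
  81 = 4 * 20 + 1, so 81 mod 20 = 1
  (-81) mod 20 = (-1) mod 20 = 20 - 1 = 19
Mesh after 81 steps: gear-0 tooth 4 meets gear-1 tooth 19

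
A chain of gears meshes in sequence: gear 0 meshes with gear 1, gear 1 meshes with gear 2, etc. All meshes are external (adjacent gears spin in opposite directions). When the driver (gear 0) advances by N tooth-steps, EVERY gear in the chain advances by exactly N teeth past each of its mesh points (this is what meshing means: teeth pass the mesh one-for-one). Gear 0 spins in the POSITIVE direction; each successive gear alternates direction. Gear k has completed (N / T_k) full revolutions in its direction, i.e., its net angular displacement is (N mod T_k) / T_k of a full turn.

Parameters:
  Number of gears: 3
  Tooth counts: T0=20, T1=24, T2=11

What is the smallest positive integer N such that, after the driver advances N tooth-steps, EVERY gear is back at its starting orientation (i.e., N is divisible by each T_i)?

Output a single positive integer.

Gear k returns to start when N is a multiple of T_k.
All gears at start simultaneously when N is a common multiple of [20, 24, 11]; the smallest such N is lcm(20, 24, 11).
Start: lcm = T0 = 20
Fold in T1=24: gcd(20, 24) = 4; lcm(20, 24) = 20 * 24 / 4 = 480 / 4 = 120
Fold in T2=11: gcd(120, 11) = 1; lcm(120, 11) = 120 * 11 / 1 = 1320 / 1 = 1320
Full cycle length = 1320

Answer: 1320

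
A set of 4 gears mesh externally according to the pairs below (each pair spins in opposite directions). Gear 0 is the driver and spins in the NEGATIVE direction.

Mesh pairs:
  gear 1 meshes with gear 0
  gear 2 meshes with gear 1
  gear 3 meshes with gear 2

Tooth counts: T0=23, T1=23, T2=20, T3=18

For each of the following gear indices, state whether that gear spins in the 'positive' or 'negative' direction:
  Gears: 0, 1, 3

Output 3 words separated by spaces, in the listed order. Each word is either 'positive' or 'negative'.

Gear 0 (driver): negative (depth 0)
  gear 1: meshes with gear 0 -> depth 1 -> positive (opposite of gear 0)
  gear 2: meshes with gear 1 -> depth 2 -> negative (opposite of gear 1)
  gear 3: meshes with gear 2 -> depth 3 -> positive (opposite of gear 2)
Queried indices 0, 1, 3 -> negative, positive, positive

Answer: negative positive positive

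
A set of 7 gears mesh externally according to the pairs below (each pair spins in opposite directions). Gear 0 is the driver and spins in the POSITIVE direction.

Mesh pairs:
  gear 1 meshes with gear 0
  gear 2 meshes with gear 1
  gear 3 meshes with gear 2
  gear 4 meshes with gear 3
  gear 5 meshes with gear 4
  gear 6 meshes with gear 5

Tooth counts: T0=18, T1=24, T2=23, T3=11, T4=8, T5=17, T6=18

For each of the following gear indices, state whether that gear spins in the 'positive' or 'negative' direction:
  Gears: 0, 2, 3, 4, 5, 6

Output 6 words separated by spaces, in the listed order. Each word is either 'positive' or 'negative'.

Answer: positive positive negative positive negative positive

Derivation:
Gear 0 (driver): positive (depth 0)
  gear 1: meshes with gear 0 -> depth 1 -> negative (opposite of gear 0)
  gear 2: meshes with gear 1 -> depth 2 -> positive (opposite of gear 1)
  gear 3: meshes with gear 2 -> depth 3 -> negative (opposite of gear 2)
  gear 4: meshes with gear 3 -> depth 4 -> positive (opposite of gear 3)
  gear 5: meshes with gear 4 -> depth 5 -> negative (opposite of gear 4)
  gear 6: meshes with gear 5 -> depth 6 -> positive (opposite of gear 5)
Queried indices 0, 2, 3, 4, 5, 6 -> positive, positive, negative, positive, negative, positive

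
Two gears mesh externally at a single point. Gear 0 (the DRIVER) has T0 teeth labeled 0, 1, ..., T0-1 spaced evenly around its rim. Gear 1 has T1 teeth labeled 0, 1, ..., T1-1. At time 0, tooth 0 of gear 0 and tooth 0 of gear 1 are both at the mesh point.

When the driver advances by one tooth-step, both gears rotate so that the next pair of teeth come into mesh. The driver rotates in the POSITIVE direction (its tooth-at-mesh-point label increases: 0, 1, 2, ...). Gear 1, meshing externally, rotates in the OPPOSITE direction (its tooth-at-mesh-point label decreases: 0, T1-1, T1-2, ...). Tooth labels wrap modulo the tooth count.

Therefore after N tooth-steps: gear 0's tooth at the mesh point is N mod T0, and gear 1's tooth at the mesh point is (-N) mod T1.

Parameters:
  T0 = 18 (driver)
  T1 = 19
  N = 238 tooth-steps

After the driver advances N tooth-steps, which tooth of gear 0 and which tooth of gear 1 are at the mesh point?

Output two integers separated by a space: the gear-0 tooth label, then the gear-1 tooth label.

Answer: 4 9

Derivation:
Gear 0 (driver, T0=18): tooth at mesh = N mod T0
  238 = 13 * 18 + 4, so 238 mod 18 = 4
  gear 0 tooth = 4
Gear 1 (driven, T1=19): tooth at mesh = (-N) mod T1
  238 = 12 * 19 + 10, so 238 mod 19 = 10
  (-238) mod 19 = (-10) mod 19 = 19 - 10 = 9
Mesh after 238 steps: gear-0 tooth 4 meets gear-1 tooth 9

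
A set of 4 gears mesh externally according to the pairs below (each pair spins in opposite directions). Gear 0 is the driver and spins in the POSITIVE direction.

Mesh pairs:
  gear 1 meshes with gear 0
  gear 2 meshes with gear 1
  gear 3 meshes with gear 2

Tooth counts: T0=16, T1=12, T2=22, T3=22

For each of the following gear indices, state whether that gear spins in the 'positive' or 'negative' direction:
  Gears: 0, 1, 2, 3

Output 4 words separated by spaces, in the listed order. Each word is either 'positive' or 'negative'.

Gear 0 (driver): positive (depth 0)
  gear 1: meshes with gear 0 -> depth 1 -> negative (opposite of gear 0)
  gear 2: meshes with gear 1 -> depth 2 -> positive (opposite of gear 1)
  gear 3: meshes with gear 2 -> depth 3 -> negative (opposite of gear 2)
Queried indices 0, 1, 2, 3 -> positive, negative, positive, negative

Answer: positive negative positive negative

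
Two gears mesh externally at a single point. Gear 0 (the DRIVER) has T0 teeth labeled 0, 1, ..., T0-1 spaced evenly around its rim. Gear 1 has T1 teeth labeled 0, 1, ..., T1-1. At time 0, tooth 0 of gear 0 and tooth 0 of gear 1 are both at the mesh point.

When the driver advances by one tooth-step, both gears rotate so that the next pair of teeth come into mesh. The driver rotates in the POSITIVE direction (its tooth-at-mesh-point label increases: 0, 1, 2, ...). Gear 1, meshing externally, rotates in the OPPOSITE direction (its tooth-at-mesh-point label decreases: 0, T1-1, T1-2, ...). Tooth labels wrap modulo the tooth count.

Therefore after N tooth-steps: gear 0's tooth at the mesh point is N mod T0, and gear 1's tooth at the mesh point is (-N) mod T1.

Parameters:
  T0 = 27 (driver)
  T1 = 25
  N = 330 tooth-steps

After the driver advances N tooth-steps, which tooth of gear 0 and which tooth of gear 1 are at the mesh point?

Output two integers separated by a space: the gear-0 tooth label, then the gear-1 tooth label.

Gear 0 (driver, T0=27): tooth at mesh = N mod T0
  330 = 12 * 27 + 6, so 330 mod 27 = 6
  gear 0 tooth = 6
Gear 1 (driven, T1=25): tooth at mesh = (-N) mod T1
  330 = 13 * 25 + 5, so 330 mod 25 = 5
  (-330) mod 25 = (-5) mod 25 = 25 - 5 = 20
Mesh after 330 steps: gear-0 tooth 6 meets gear-1 tooth 20

Answer: 6 20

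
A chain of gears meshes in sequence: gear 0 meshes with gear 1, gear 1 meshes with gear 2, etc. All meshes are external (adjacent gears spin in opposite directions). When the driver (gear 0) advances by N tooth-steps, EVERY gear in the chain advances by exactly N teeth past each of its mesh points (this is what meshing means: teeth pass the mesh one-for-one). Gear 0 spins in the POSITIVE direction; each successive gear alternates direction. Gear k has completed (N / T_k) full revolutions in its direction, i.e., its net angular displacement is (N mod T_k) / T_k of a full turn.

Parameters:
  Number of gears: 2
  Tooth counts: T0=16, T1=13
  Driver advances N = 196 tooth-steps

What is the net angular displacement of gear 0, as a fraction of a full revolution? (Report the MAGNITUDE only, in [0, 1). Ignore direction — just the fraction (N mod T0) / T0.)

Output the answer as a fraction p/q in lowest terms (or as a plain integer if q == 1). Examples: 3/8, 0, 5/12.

Chain of 2 gears, tooth counts: [16, 13]
  gear 0: T0=16, direction=positive, advance = 196 mod 16 = 4 teeth = 4/16 turn
  gear 1: T1=13, direction=negative, advance = 196 mod 13 = 1 teeth = 1/13 turn
Gear 0: 196 mod 16 = 4
Fraction = 4 / 16 = 1/4 (gcd(4,16)=4) = 1/4

Answer: 1/4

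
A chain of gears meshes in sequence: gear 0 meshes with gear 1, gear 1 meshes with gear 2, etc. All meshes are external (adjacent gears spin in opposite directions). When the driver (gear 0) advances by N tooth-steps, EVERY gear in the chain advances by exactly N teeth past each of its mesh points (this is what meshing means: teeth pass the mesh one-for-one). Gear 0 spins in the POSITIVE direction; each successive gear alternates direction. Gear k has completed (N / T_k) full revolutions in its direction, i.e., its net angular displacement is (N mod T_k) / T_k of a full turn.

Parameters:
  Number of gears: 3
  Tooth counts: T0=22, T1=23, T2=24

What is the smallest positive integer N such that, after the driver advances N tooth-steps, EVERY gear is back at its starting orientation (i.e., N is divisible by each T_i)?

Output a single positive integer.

Gear k returns to start when N is a multiple of T_k.
All gears at start simultaneously when N is a common multiple of [22, 23, 24]; the smallest such N is lcm(22, 23, 24).
Start: lcm = T0 = 22
Fold in T1=23: gcd(22, 23) = 1; lcm(22, 23) = 22 * 23 / 1 = 506 / 1 = 506
Fold in T2=24: gcd(506, 24) = 2; lcm(506, 24) = 506 * 24 / 2 = 12144 / 2 = 6072
Full cycle length = 6072

Answer: 6072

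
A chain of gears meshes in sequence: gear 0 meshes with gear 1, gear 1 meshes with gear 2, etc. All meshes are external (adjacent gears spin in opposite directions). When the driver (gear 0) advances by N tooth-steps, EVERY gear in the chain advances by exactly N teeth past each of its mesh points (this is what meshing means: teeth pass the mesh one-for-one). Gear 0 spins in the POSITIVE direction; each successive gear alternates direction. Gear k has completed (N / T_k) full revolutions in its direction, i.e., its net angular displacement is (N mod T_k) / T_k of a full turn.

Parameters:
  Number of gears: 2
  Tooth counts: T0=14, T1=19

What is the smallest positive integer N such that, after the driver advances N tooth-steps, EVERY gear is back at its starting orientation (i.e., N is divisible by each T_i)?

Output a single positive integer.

Answer: 266

Derivation:
Gear k returns to start when N is a multiple of T_k.
All gears at start simultaneously when N is a common multiple of [14, 19]; the smallest such N is lcm(14, 19).
Start: lcm = T0 = 14
Fold in T1=19: gcd(14, 19) = 1; lcm(14, 19) = 14 * 19 / 1 = 266 / 1 = 266
Full cycle length = 266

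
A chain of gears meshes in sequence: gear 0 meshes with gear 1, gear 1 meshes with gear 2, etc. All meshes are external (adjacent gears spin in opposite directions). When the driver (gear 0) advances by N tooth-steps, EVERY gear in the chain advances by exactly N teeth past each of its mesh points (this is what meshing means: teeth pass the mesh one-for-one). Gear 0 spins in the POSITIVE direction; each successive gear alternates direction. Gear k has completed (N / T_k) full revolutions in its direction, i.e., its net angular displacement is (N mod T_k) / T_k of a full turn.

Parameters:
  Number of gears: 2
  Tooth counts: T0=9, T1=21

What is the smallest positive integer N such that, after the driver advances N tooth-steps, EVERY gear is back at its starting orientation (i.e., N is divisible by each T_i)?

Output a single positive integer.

Answer: 63

Derivation:
Gear k returns to start when N is a multiple of T_k.
All gears at start simultaneously when N is a common multiple of [9, 21]; the smallest such N is lcm(9, 21).
Start: lcm = T0 = 9
Fold in T1=21: gcd(9, 21) = 3; lcm(9, 21) = 9 * 21 / 3 = 189 / 3 = 63
Full cycle length = 63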